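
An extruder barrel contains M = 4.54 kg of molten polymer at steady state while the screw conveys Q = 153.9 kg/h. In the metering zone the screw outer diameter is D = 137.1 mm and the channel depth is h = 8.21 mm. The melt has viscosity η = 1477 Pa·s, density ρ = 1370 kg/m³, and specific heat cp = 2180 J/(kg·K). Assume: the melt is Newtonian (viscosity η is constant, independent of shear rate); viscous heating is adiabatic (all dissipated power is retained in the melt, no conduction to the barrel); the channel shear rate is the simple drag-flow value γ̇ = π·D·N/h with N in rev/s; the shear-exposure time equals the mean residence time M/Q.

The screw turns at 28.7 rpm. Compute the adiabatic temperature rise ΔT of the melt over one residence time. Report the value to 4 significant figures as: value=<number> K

value=33.07 K

Throughput in SI: Q_s = 153.9 kg/h ÷ 3600 s/h = 0.04275 kg/s
Mean residence time: t_res = M/Q_s = 4.54 kg / 0.04275 kg/s = 106.199 s
D = 137.1 mm = 0.1371 m;  h = 8.21 mm = 0.00821 m;  N = 28.7 rpm / 60 = 0.478333 rev/s
γ̇ = π·D·N / h = π · 0.1371 · 0.478333 / 0.00821 = 25.0943 s⁻¹
ΔT = η·γ̇²·t_res / (ρ·cp) = 1477 · (25.0943)² · 106.199 / (1370 · 2180) = 33.0729 K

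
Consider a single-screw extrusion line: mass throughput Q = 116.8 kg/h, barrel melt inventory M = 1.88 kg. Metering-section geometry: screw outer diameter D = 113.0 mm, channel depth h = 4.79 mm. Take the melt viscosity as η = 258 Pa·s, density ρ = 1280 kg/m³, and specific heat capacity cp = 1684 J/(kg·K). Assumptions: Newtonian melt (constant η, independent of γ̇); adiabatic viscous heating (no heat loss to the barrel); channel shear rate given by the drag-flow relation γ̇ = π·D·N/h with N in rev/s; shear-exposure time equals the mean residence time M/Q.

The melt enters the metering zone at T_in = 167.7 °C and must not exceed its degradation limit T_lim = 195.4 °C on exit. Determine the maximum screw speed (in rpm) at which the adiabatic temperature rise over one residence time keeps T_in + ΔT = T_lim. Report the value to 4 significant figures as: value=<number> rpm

value=51.16 rpm

Convert throughput: Q = 116.8 kg/h = 116.8/3600 = 0.0324444 kg/s
t_res = M / Q_s = 1.88 / 0.0324444 = 57.9452 s
Geometry in SI: D = 113.0 mm → 0.113 m, h = 4.79 mm → 0.00479 m
ΔT_a = T_lim − T_in = 195.4 °C − 167.7 °C = 27.7 K
γ̇_max² = ΔT_a·ρ·cp / (η·t_res) = [27.7 × 1280 × 1684] / [258 × 57.9452] = 3993.88 s⁻²
Take the square root: γ̇_max = √(3993.88) = 63.1971 s⁻¹
Solve γ̇ = πDN/h for N: N_max = γ̇_max·h/(π·D) = 63.1971 × 0.00479 / (π × 0.113) = 0.852716 rev/s = 51.163 rpm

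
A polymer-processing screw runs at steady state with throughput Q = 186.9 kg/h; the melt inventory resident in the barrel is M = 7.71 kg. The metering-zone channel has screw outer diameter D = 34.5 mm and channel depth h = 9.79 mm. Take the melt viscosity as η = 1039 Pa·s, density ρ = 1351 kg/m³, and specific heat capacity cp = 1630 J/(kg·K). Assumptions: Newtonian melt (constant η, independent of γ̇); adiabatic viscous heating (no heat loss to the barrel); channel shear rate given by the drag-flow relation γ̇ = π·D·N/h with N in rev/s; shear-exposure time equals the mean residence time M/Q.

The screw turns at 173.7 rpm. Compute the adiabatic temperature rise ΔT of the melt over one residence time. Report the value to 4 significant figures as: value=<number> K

Convert throughput: Q = 186.9 kg/h = 186.9/3600 = 0.0519167 kg/s
t_res = M / Q_s = 7.71 ÷ 0.0519167 = 148.507 s
D = 34.5 mm = 0.0345 m;  h = 9.79 mm = 0.00979 m;  N = 173.7 rpm / 60 = 2.895 rev/s
Shear rate: γ̇ = πDN/h = π·0.0345·2.895/0.00979 = 32.0505 s⁻¹
Adiabatic rise: ΔT = η γ̇² t_res / (ρ cp) = 1039·(32.0505)²·148.507 / (1351·1630) = 71.9764 K

value=71.98 K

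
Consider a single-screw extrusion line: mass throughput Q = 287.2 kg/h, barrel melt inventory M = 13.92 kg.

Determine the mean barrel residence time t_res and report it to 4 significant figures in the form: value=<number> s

Convert throughput: Q = 287.2 kg/h = 287.2/3600 = 0.0797778 kg/s
Mean residence time: t_res = M/Q_s = 13.92 kg / 0.0797778 kg/s = 174.485 s

value=174.5 s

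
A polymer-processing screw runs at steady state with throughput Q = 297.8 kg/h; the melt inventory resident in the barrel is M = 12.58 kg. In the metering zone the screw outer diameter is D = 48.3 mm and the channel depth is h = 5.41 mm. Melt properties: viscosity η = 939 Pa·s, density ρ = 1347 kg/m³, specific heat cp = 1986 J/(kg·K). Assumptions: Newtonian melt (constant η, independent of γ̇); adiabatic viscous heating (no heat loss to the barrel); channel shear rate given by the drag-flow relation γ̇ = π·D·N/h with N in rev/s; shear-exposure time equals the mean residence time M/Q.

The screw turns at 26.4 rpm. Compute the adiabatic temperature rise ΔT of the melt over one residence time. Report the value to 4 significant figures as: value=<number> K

Q_s = Q / 3600 = 297.8 / 3600 = 0.0827222 kg/s
t_res = M / Q_s = 12.58 ÷ 0.0827222 = 152.075 s
Geometry in metres: D = 48.3 mm → 0.0483 m, h = 5.41 mm → 0.00541 m; screw speed N = 26.4 rpm = 0.44 rev/s
γ̇ = π·D·N / h = π · 0.0483 · 0.44 / 0.00541 = 12.3411 s⁻¹
ΔT = η·γ̇²·t_res / (ρ·cp) = 939 · (12.3411)² · 152.075 / (1347 · 1986) = 8.12984 K

value=8.130 K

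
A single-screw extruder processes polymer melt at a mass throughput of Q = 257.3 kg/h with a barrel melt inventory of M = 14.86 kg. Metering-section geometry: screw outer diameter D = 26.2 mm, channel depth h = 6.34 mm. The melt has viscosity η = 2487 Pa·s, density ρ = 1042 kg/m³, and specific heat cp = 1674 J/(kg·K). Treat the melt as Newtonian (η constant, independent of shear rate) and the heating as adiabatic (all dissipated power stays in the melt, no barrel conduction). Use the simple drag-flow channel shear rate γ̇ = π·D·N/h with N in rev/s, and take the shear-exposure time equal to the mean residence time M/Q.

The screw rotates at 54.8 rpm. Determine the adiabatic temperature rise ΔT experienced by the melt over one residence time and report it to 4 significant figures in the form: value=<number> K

Q_s = Q / 3600 = 257.3 / 3600 = 0.0714722 kg/s
Mean residence time: t_res = M/Q_s = 14.86 kg / 0.0714722 kg/s = 207.913 s
D = 26.2 mm = 0.0262 m;  h = 6.34 mm = 0.00634 m;  N = 54.8 rpm / 60 = 0.913333 rev/s
γ̇ = π·D·N / h = π · 0.0262 · 0.913333 / 0.00634 = 11.8574 s⁻¹
Adiabatic rise: ΔT = η γ̇² t_res / (ρ cp) = 2487·(11.8574)²·207.913 / (1042·1674) = 41.6789 K

value=41.68 K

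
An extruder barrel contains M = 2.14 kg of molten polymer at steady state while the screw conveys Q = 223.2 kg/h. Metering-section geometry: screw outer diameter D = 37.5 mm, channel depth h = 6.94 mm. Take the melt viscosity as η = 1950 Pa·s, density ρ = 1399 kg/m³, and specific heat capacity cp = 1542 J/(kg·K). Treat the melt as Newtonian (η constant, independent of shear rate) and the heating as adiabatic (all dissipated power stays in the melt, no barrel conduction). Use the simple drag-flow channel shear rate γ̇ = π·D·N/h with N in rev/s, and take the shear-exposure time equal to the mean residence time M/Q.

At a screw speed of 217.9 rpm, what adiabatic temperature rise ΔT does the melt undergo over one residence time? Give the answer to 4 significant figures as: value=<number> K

Convert throughput: Q = 223.2 kg/h = 223.2/3600 = 0.062 kg/s
Mean residence time: t_res = M/Q_s = 2.14 kg / 0.062 kg/s = 34.5161 s
Convert to SI: D = 0.0375 m, h = 0.00694 m, N = 217.9/60 = 3.63167 rev/s
γ̇ = π D N / h = (π)(0.0375)(3.63167) / 0.00694 = 61.6492 s⁻¹
ΔT = η·γ̇²·t_res / (ρ·cp) = 1950 · (61.6492)² · 34.5161 / (1399 · 1542) = 118.58 K

value=118.6 K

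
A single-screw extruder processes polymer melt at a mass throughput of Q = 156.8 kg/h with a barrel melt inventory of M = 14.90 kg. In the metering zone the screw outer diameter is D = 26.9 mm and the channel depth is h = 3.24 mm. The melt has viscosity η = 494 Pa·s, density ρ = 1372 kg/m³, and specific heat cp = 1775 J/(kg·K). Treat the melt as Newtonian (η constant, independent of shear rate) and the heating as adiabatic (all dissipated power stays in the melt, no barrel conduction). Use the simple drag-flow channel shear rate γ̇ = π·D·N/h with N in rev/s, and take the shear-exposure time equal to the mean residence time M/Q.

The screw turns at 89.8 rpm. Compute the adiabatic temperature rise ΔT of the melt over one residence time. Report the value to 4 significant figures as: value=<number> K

Convert throughput: Q = 156.8 kg/h = 156.8/3600 = 0.0435556 kg/s
Mean residence time: t_res = M/Q_s = 14.90 kg / 0.0435556 kg/s = 342.092 s
Convert to SI: D = 0.0269 m, h = 0.00324 m, N = 89.8/60 = 1.49667 rev/s
γ̇ = π·D·N / h = π · 0.0269 · 1.49667 / 0.00324 = 39.0375 s⁻¹
ΔT = η·γ̇²·t_res/(ρ·cp) = [494 × 39.0375² × 342.092] / [1372 × 1775] = 105.75 K

value=105.8 K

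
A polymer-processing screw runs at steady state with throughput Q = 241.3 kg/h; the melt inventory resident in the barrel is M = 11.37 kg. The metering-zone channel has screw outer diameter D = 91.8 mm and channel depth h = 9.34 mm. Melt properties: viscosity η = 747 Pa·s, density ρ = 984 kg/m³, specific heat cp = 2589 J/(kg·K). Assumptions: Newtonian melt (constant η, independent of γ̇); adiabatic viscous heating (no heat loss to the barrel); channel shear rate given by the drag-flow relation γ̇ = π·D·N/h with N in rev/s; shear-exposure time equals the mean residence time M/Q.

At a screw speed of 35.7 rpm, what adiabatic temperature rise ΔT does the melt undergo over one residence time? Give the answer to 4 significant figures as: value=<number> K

value=16.79 K

Throughput in SI: Q_s = 241.3 kg/h ÷ 3600 s/h = 0.0670278 kg/s
t_res = M / Q_s = 11.37 / 0.0670278 = 169.631 s
Geometry in metres: D = 91.8 mm → 0.0918 m, h = 9.34 mm → 0.00934 m; screw speed N = 35.7 rpm = 0.595 rev/s
γ̇ = π·D·N / h = π · 0.0918 · 0.595 / 0.00934 = 18.3723 s⁻¹
ΔT = η·γ̇²·t_res / (ρ·cp) = 747 · (18.3723)² · 169.631 / (984 · 2589) = 16.789 K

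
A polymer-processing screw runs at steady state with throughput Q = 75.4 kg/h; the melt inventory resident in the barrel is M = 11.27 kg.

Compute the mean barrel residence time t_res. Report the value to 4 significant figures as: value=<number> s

value=538.1 s

Throughput in SI: Q_s = 75.4 kg/h ÷ 3600 s/h = 0.0209444 kg/s
t_res = M / Q_s = 11.27 / 0.0209444 = 538.09 s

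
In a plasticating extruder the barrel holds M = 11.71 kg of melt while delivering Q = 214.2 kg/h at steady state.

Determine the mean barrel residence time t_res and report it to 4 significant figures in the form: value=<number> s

Q_s = Q / 3600 = 214.2 / 3600 = 0.0595 kg/s
t_res = M / Q_s = 11.71 / 0.0595 = 196.807 s

value=196.8 s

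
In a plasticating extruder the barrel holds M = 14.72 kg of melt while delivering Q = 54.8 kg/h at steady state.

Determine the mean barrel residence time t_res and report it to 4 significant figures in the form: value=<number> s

Q_s = Q / 3600 = 54.8 / 3600 = 0.0152222 kg/s
Mean residence time: t_res = M/Q_s = 14.72 kg / 0.0152222 kg/s = 967.007 s

value=967.0 s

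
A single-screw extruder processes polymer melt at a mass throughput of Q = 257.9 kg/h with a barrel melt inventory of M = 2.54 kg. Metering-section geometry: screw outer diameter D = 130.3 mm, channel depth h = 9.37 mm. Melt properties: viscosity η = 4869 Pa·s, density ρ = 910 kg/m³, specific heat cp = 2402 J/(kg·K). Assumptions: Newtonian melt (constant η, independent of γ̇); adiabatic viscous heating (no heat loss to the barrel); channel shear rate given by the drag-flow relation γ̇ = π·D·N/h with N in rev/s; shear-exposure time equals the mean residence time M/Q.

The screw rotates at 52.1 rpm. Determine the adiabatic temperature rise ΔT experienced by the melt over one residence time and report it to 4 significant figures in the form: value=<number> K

Q_s = Q / 3600 = 257.9 / 3600 = 0.0716389 kg/s
t_res = M / Q_s = 2.54 ÷ 0.0716389 = 35.4556 s
Convert to SI: D = 0.1303 m, h = 0.00937 m, N = 52.1/60 = 0.868333 rev/s
γ̇ = π D N / h = (π)(0.1303)(0.868333) / 0.00937 = 37.9351 s⁻¹
ΔT = η·γ̇²·t_res/(ρ·cp) = [4869 × 37.9351² × 35.4556] / [910 × 2402] = 113.656 K

value=113.7 K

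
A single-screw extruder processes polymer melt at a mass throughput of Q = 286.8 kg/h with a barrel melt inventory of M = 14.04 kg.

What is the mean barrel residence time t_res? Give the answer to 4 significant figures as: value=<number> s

Throughput in SI: Q_s = 286.8 kg/h ÷ 3600 s/h = 0.0796667 kg/s
Mean residence time: t_res = M/Q_s = 14.04 kg / 0.0796667 kg/s = 176.234 s

value=176.2 s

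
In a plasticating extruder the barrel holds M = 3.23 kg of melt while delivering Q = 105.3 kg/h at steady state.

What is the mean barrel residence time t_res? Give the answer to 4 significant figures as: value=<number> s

Q_s = Q / 3600 = 105.3 / 3600 = 0.02925 kg/s
Mean residence time: t_res = M/Q_s = 3.23 kg / 0.02925 kg/s = 110.427 s

value=110.4 s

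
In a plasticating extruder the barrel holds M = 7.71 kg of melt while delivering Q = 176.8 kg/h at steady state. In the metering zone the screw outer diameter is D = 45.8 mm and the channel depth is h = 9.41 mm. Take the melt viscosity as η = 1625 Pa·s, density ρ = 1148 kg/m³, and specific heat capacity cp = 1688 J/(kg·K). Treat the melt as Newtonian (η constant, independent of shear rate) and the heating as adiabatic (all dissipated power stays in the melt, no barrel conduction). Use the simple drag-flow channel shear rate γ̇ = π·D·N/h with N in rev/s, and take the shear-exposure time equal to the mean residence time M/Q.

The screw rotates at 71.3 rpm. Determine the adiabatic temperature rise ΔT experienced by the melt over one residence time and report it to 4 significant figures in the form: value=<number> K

Convert throughput: Q = 176.8 kg/h = 176.8/3600 = 0.0491111 kg/s
Mean residence time: t_res = M/Q_s = 7.71 kg / 0.0491111 kg/s = 156.991 s
Convert to SI: D = 0.0458 m, h = 0.00941 m, N = 71.3/60 = 1.18833 rev/s
γ̇ = π D N / h = (π)(0.0458)(1.18833) / 0.00941 = 18.1704 s⁻¹
ΔT = η·γ̇²·t_res / (ρ·cp) = 1625 · (18.1704)² · 156.991 / (1148 · 1688) = 43.4652 K

value=43.47 K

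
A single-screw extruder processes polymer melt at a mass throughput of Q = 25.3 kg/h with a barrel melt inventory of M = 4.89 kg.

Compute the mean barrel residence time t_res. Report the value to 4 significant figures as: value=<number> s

value=695.8 s

Throughput in SI: Q_s = 25.3 kg/h ÷ 3600 s/h = 0.00702778 kg/s
Mean residence time: t_res = M/Q_s = 4.89 kg / 0.00702778 kg/s = 695.81 s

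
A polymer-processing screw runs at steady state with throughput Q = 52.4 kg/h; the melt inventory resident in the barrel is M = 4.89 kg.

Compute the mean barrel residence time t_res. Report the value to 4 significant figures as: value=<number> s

value=336.0 s

Q_s = Q / 3600 = 52.4 / 3600 = 0.0145556 kg/s
t_res = M / Q_s = 4.89 ÷ 0.0145556 = 335.954 s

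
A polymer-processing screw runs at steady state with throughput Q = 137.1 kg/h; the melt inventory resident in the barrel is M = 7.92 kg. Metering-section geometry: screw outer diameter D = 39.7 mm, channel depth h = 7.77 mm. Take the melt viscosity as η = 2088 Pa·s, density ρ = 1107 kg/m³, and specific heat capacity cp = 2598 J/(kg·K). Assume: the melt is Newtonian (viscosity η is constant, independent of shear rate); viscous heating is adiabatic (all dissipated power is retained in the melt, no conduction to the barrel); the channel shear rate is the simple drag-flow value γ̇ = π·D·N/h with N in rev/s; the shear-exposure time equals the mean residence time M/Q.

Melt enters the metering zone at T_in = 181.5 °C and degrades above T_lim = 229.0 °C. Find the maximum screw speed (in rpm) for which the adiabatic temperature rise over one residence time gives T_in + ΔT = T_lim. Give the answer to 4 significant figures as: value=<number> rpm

value=66.30 rpm

Throughput in SI: Q_s = 137.1 kg/h ÷ 3600 s/h = 0.0380833 kg/s
t_res = M / Q_s = 7.92 / 0.0380833 = 207.965 s
D = 39.7 mm = 0.0397 m;  h = 7.77 mm = 0.00777 m
ΔT_a = T_lim − T_in = 229.0 °C − 181.5 °C = 47.5 K
γ̇_max² = ΔT_a·ρ·cp / (η·t_res) = [47.5 × 1107 × 2598] / [2088 × 207.965] = 314.601 s⁻²
γ̇_max = √314.601 = 17.737 s⁻¹
N_max = γ̇_max·h / (π·D) = 17.737 · 0.00777 / (π · 0.0397) = 1.105 rev/s = 66.2997 rpm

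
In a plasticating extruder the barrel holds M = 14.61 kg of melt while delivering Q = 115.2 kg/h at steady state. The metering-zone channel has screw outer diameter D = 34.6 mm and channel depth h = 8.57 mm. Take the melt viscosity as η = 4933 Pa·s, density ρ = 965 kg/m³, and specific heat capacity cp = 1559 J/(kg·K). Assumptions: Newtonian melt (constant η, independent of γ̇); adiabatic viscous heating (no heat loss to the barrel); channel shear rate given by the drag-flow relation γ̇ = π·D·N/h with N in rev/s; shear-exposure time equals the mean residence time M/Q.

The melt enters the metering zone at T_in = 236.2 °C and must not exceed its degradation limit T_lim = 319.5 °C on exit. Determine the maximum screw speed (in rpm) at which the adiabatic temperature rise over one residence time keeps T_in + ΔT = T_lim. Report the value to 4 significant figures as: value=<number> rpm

value=35.29 rpm

Q_s = Q / 3600 = 115.2 / 3600 = 0.032 kg/s
t_res = M / Q_s = 14.61 ÷ 0.032 = 456.562 s
Convert to metres: D = 0.0346 m, h = 0.00857 m
ΔT_a = T_lim − T_in = 319.5 °C − 236.2 °C = 83.3 K
Invert ΔT = ηγ̇²t_res/(ρcp) for γ̇: γ̇_max² = ΔT_a ρ cp / (η t_res) = 83.3·965·1559 / (4933·456.562) = 55.6426 s⁻²
γ̇_max = √55.6426 = 7.45939 s⁻¹
N_max = γ̇_max h / (πD) = 7.45939·0.00857/(π·0.0346) = 0.58811 rev/s → ×60 = 35.2866 rpm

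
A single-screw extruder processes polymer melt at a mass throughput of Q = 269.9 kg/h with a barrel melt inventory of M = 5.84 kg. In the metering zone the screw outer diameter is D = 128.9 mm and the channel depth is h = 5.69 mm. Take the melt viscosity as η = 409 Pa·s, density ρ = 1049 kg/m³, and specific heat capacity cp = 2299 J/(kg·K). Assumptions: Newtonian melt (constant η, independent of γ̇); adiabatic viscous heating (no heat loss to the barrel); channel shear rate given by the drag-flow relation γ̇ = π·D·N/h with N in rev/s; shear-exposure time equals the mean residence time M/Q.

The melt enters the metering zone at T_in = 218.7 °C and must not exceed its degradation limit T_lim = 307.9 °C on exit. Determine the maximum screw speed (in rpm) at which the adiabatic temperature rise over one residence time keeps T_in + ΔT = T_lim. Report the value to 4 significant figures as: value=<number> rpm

Convert throughput: Q = 269.9 kg/h = 269.9/3600 = 0.0749722 kg/s
Mean residence time: t_res = M/Q_s = 5.84 kg / 0.0749722 kg/s = 77.8955 s
Convert to metres: D = 0.1289 m, h = 0.00569 m
ΔT_a = T_lim − T_in = 307.9 °C − 218.7 °C = 89.2 K
γ̇_max² = ΔT_a·ρ·cp/(η·t_res) = 89.2·1049·2299/(409·77.8955) = 6752.17 s⁻²
γ̇_max = sqrt(6752.17) = 82.1716 s⁻¹
Solve γ̇ = πDN/h for N: N_max = γ̇_max·h/(π·D) = 82.1716 × 0.00569 / (π × 0.1289) = 1.1546 rev/s = 69.276 rpm

value=69.28 rpm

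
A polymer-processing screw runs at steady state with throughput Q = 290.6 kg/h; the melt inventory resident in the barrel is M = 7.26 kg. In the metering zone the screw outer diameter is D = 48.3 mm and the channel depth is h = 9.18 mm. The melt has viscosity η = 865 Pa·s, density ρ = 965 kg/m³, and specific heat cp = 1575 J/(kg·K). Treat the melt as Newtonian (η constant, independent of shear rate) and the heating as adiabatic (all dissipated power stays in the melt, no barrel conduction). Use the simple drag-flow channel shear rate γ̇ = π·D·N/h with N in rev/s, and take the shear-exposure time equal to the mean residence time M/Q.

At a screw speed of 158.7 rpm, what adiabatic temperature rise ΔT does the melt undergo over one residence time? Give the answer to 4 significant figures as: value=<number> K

value=97.84 K

Convert throughput: Q = 290.6 kg/h = 290.6/3600 = 0.0807222 kg/s
t_res = M / Q_s = 7.26 ÷ 0.0807222 = 89.9381 s
D = 48.3 mm = 0.0483 m;  h = 9.18 mm = 0.00918 m;  N = 158.7 rpm / 60 = 2.645 rev/s
γ̇ = π D N / h = (π)(0.0483)(2.645) / 0.00918 = 43.72 s⁻¹
Adiabatic rise: ΔT = η γ̇² t_res / (ρ cp) = 865·(43.72)²·89.9381 / (965·1575) = 97.8389 K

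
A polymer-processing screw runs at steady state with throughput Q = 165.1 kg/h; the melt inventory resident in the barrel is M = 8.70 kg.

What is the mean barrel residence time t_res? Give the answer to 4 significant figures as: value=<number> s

Convert throughput: Q = 165.1 kg/h = 165.1/3600 = 0.0458611 kg/s
t_res = M / Q_s = 8.70 / 0.0458611 = 189.703 s

value=189.7 s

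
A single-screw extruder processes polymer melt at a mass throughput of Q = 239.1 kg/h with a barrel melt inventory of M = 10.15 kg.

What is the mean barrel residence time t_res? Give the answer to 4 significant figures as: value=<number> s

Convert throughput: Q = 239.1 kg/h = 239.1/3600 = 0.0664167 kg/s
t_res = M / Q_s = 10.15 / 0.0664167 = 152.823 s

value=152.8 s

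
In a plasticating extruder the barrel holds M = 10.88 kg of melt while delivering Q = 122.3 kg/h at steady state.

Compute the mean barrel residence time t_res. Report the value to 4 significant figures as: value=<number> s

value=320.3 s

Throughput in SI: Q_s = 122.3 kg/h ÷ 3600 s/h = 0.0339722 kg/s
t_res = M / Q_s = 10.88 ÷ 0.0339722 = 320.262 s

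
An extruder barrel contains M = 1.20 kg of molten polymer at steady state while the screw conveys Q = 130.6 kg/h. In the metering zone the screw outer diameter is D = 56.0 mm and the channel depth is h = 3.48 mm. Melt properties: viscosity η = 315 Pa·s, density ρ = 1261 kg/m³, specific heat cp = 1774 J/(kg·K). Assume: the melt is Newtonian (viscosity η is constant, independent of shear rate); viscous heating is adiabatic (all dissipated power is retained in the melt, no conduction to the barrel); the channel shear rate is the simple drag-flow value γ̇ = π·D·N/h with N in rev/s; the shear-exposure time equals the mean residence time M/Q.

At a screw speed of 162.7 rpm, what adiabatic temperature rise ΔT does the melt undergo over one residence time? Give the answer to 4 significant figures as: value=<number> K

Convert throughput: Q = 130.6 kg/h = 130.6/3600 = 0.0362778 kg/s
Mean residence time: t_res = M/Q_s = 1.20 kg / 0.0362778 kg/s = 33.0781 s
Geometry in metres: D = 56.0 mm → 0.056 m, h = 3.48 mm → 0.00348 m; screw speed N = 162.7 rpm = 2.71167 rev/s
γ̇ = π·D·N / h = π · 0.056 · 2.71167 / 0.00348 = 137.087 s⁻¹
ΔT = η·γ̇²·t_res / (ρ·cp) = 315 · (137.087)² · 33.0781 / (1261 · 1774) = 87.5331 K

value=87.53 K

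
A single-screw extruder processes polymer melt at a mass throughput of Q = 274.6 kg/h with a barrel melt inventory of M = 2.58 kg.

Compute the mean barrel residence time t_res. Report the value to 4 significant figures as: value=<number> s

Throughput in SI: Q_s = 274.6 kg/h ÷ 3600 s/h = 0.0762778 kg/s
t_res = M / Q_s = 2.58 ÷ 0.0762778 = 33.8237 s

value=33.82 s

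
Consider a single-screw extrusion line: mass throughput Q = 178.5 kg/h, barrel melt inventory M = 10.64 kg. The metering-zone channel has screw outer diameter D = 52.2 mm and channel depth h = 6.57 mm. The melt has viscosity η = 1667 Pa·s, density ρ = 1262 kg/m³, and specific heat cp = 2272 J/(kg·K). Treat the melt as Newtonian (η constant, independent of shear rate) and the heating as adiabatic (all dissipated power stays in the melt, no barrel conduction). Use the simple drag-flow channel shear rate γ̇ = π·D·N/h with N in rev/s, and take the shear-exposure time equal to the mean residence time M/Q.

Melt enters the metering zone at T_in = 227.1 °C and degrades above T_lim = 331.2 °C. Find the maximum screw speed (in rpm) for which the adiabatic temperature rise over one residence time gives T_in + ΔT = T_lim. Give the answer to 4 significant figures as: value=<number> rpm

Q_s = Q / 3600 = 178.5 / 3600 = 0.0495833 kg/s
t_res = M / Q_s = 10.64 / 0.0495833 = 214.588 s
D = 52.2 mm = 0.0522 m;  h = 6.57 mm = 0.00657 m
ΔT_a = T_lim − T_in = 331.2 °C − 227.1 °C = 104.1 K
γ̇_max² = ΔT_a·ρ·cp/(η·t_res) = 104.1·1262·2272/(1667·214.588) = 834.405 s⁻²
γ̇_max = sqrt(834.405) = 28.8861 s⁻¹
Solve γ̇ = πDN/h for N: N_max = γ̇_max·h/(π·D) = 28.8861 × 0.00657 / (π × 0.0522) = 1.15727 rev/s = 69.436 rpm

value=69.44 rpm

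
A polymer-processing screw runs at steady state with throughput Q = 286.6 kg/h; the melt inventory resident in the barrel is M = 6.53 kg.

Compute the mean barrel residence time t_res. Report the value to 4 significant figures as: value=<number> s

value=82.02 s

Convert throughput: Q = 286.6 kg/h = 286.6/3600 = 0.0796111 kg/s
Mean residence time: t_res = M/Q_s = 6.53 kg / 0.0796111 kg/s = 82.0237 s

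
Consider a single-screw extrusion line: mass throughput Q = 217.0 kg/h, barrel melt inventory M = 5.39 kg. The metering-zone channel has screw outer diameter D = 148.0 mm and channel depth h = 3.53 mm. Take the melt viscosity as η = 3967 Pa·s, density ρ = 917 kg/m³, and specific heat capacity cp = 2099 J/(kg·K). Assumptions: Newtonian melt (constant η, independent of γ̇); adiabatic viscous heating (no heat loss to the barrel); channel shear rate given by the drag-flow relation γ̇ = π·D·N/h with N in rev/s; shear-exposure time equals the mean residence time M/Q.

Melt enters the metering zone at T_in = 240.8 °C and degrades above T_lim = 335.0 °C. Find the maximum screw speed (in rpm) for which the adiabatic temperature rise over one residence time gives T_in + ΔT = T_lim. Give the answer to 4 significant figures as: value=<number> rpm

Throughput in SI: Q_s = 217.0 kg/h ÷ 3600 s/h = 0.0602778 kg/s
t_res = M / Q_s = 5.39 / 0.0602778 = 89.4194 s
Geometry in SI: D = 148.0 mm → 0.148 m, h = 3.53 mm → 0.00353 m
ΔT_a = T_lim − T_in = 335.0 − 240.8 = 94.2 K
γ̇_max² = ΔT_a·ρ·cp / (η·t_res) = [94.2 × 917 × 2099] / [3967 × 89.4194] = 511.139 s⁻²
Take the square root: γ̇_max = √(511.139) = 22.6084 s⁻¹
N_max = γ̇_max h / (πD) = 22.6084·0.00353/(π·0.148) = 0.171646 rev/s → ×60 = 10.2987 rpm

value=10.30 rpm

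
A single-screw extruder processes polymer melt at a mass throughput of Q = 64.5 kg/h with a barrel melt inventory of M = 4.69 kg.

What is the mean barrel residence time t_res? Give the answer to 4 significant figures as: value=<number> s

Convert throughput: Q = 64.5 kg/h = 64.5/3600 = 0.0179167 kg/s
t_res = M / Q_s = 4.69 / 0.0179167 = 261.767 s

value=261.8 s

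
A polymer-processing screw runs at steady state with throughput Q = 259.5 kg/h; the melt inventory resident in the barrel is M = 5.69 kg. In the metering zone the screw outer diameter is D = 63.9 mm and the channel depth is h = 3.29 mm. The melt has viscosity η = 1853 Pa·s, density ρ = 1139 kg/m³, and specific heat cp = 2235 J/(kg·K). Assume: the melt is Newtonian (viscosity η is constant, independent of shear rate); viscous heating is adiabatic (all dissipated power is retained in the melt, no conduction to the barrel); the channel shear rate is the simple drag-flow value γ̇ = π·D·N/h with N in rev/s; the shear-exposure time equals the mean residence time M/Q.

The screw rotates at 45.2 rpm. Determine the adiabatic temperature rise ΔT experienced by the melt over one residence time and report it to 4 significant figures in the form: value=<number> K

value=121.4 K

Throughput in SI: Q_s = 259.5 kg/h ÷ 3600 s/h = 0.0720833 kg/s
Mean residence time: t_res = M/Q_s = 5.69 kg / 0.0720833 kg/s = 78.9364 s
Convert to SI: D = 0.0639 m, h = 0.00329 m, N = 45.2/60 = 0.753333 rev/s
γ̇ = π D N / h = (π)(0.0639)(0.753333) / 0.00329 = 45.9666 s⁻¹
ΔT = η·γ̇²·t_res/(ρ·cp) = [1853 × 45.9666² × 78.9364] / [1139 × 2235] = 121.405 K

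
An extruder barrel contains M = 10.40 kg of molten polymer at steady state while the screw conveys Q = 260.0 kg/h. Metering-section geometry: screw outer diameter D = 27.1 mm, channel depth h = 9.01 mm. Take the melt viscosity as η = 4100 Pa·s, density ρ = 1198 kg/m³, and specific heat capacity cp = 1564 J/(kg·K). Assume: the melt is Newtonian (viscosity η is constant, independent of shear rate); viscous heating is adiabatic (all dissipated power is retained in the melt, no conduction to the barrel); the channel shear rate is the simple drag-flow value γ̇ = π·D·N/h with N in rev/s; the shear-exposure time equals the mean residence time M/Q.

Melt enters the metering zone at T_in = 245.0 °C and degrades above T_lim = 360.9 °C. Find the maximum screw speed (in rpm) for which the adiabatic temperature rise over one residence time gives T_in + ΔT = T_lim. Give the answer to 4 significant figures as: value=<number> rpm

value=121.8 rpm

Q_s = Q / 3600 = 260.0 / 3600 = 0.0722222 kg/s
t_res = M / Q_s = 10.40 / 0.0722222 = 144 s
Geometry in SI: D = 27.1 mm → 0.0271 m, h = 9.01 mm → 0.00901 m
ΔT_a = T_lim − T_in = 360.9 °C − 245.0 °C = 115.9 K
γ̇_max² = ΔT_a·ρ·cp/(η·t_res) = 115.9·1198·1564/(4100·144) = 367.816 s⁻²
γ̇_max = sqrt(367.816) = 19.1785 s⁻¹
N_max = γ̇_max·h / (π·D) = 19.1785 · 0.00901 / (π · 0.0271) = 2.02965 rev/s = 121.779 rpm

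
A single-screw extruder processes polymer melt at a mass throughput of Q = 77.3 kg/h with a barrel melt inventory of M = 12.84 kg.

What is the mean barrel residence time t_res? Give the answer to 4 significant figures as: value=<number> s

value=598.0 s

Convert throughput: Q = 77.3 kg/h = 77.3/3600 = 0.0214722 kg/s
t_res = M / Q_s = 12.84 / 0.0214722 = 597.982 s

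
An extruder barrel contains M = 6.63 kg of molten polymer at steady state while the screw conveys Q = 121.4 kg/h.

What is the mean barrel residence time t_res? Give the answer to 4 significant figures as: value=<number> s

value=196.6 s

Q_s = Q / 3600 = 121.4 / 3600 = 0.0337222 kg/s
t_res = M / Q_s = 6.63 / 0.0337222 = 196.606 s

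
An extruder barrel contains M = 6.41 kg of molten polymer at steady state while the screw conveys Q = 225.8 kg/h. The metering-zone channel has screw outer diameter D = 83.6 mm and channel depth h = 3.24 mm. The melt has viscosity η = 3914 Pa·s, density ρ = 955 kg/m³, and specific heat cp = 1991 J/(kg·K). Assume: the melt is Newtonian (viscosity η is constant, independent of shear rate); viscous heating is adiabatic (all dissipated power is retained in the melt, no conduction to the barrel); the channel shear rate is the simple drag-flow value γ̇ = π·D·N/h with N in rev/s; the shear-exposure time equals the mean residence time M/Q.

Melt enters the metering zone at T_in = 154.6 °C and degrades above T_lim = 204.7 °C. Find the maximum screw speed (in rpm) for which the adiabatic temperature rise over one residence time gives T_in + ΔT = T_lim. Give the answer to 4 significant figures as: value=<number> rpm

Throughput in SI: Q_s = 225.8 kg/h ÷ 3600 s/h = 0.0627222 kg/s
Mean residence time: t_res = M/Q_s = 6.41 kg / 0.0627222 kg/s = 102.197 s
Geometry in SI: D = 83.6 mm → 0.0836 m, h = 3.24 mm → 0.00324 m
ΔT_a = T_lim − T_in = 204.7 °C − 154.6 °C = 50.1 K
γ̇_max² = ΔT_a·ρ·cp/(η·t_res) = 50.1·955·1991/(3914·102.197) = 238.152 s⁻²
Take the square root: γ̇_max = √(238.152) = 15.4322 s⁻¹
N_max = γ̇_max·h / (π·D) = 15.4322 · 0.00324 / (π · 0.0836) = 0.190378 rev/s = 11.4227 rpm

value=11.42 rpm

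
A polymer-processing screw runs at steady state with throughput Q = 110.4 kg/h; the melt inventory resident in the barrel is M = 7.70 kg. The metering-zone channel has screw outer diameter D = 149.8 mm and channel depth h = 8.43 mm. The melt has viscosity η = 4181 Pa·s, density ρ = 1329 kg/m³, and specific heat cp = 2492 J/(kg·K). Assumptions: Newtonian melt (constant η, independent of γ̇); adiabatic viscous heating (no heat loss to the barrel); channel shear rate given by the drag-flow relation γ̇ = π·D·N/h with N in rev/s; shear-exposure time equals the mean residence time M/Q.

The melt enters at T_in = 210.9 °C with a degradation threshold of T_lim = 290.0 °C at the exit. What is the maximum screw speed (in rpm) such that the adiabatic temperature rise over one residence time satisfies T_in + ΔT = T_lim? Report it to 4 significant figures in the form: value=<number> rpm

Throughput in SI: Q_s = 110.4 kg/h ÷ 3600 s/h = 0.0306667 kg/s
t_res = M / Q_s = 7.70 ÷ 0.0306667 = 251.087 s
Geometry in SI: D = 149.8 mm → 0.1498 m, h = 8.43 mm → 0.00843 m
ΔT_a = T_lim − T_in = 290.0 °C − 210.9 °C = 79.1 K
Invert ΔT = ηγ̇²t_res/(ρcp) for γ̇: γ̇_max² = ΔT_a ρ cp / (η t_res) = 79.1·1329·2492 / (4181·251.087) = 249.543 s⁻²
γ̇_max = √249.543 = 15.7969 s⁻¹
Solve γ̇ = πDN/h for N: N_max = γ̇_max·h/(π·D) = 15.7969 × 0.00843 / (π × 0.1498) = 0.282969 rev/s = 16.9781 rpm

value=16.98 rpm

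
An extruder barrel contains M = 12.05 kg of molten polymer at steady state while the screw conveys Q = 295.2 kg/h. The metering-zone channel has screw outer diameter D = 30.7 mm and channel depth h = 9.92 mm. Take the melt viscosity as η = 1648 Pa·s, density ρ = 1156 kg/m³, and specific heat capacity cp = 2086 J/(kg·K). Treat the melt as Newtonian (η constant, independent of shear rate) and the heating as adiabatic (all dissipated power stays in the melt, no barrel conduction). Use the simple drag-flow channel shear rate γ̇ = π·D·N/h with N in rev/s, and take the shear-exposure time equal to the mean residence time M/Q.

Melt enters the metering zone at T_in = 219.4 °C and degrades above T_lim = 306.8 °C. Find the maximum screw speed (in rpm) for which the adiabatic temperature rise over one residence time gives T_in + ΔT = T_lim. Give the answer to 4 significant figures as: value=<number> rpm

Convert throughput: Q = 295.2 kg/h = 295.2/3600 = 0.082 kg/s
t_res = M / Q_s = 12.05 / 0.082 = 146.951 s
Geometry in SI: D = 30.7 mm → 0.0307 m, h = 9.92 mm → 0.00992 m
ΔT_a = T_lim − T_in = 306.8 − 219.4 = 87.4 K
γ̇_max² = ΔT_a·ρ·cp / (η·t_res) = [87.4 × 1156 × 2086] / [1648 × 146.951] = 870.268 s⁻²
Take the square root: γ̇_max = √(870.268) = 29.5003 s⁻¹
Solve γ̇ = πDN/h for N: N_max = γ̇_max·h/(π·D) = 29.5003 × 0.00992 / (π × 0.0307) = 3.03424 rev/s = 182.054 rpm

value=182.1 rpm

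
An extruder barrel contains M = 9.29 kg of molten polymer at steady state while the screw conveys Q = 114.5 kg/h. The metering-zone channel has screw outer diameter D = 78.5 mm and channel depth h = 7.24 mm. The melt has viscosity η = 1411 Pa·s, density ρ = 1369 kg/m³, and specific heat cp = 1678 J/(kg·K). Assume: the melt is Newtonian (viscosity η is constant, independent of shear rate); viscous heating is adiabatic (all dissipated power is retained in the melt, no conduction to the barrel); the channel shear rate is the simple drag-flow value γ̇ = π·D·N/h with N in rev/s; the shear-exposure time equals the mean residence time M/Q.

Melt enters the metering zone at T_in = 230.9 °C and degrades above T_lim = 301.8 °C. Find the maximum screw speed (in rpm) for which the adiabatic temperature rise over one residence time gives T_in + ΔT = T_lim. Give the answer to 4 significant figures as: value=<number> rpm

value=35.02 rpm

Convert throughput: Q = 114.5 kg/h = 114.5/3600 = 0.0318056 kg/s
t_res = M / Q_s = 9.29 ÷ 0.0318056 = 292.087 s
Convert to metres: D = 0.0785 m, h = 0.00724 m
Allowable rise: ΔT_a = T_lim − T_in = 301.8 − 230.9 = 70.9 K
γ̇_max² = ΔT_a·ρ·cp/(η·t_res) = 70.9·1369·1678/(1411·292.087) = 395.186 s⁻²
γ̇_max = √395.186 = 19.8793 s⁻¹
N_max = γ̇_max h / (πD) = 19.8793·0.00724/(π·0.0785) = 0.583606 rev/s → ×60 = 35.0164 rpm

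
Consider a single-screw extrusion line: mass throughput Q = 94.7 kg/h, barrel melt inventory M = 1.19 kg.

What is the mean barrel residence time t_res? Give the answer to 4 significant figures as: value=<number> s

Convert throughput: Q = 94.7 kg/h = 94.7/3600 = 0.0263056 kg/s
t_res = M / Q_s = 1.19 ÷ 0.0263056 = 45.2376 s

value=45.24 s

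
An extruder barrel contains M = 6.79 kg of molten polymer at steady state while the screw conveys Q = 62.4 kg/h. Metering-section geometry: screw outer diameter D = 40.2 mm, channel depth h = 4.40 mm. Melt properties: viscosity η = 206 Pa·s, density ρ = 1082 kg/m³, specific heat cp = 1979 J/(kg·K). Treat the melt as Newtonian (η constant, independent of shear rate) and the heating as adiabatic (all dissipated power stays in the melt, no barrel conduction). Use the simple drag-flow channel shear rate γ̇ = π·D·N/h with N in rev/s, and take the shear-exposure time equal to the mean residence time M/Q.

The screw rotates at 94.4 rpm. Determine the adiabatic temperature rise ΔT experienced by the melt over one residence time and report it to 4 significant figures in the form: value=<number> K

value=76.85 K

Q_s = Q / 3600 = 62.4 / 3600 = 0.0173333 kg/s
t_res = M / Q_s = 6.79 / 0.0173333 = 391.731 s
Geometry in metres: D = 40.2 mm → 0.0402 m, h = 4.40 mm → 0.0044 m; screw speed N = 94.4 rpm = 1.57333 rev/s
γ̇ = π D N / h = (π)(0.0402)(1.57333) / 0.0044 = 45.159 s⁻¹
Adiabatic rise: ΔT = η γ̇² t_res / (ρ cp) = 206·(45.159)²·391.731 / (1082·1979) = 76.8546 K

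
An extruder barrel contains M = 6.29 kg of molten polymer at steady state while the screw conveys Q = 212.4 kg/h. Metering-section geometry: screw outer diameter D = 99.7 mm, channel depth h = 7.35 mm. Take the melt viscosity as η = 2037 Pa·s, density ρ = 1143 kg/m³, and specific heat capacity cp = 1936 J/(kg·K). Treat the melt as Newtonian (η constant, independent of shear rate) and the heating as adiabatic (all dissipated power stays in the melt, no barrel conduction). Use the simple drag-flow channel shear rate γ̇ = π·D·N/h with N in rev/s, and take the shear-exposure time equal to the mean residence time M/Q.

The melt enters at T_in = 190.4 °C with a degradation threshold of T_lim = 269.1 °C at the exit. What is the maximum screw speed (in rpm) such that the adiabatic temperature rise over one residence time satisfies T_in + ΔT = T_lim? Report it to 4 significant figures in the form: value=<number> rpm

value=39.87 rpm

Throughput in SI: Q_s = 212.4 kg/h ÷ 3600 s/h = 0.059 kg/s
t_res = M / Q_s = 6.29 / 0.059 = 106.61 s
D = 99.7 mm = 0.0997 m;  h = 7.35 mm = 0.00735 m
ΔT_a = T_lim − T_in = 269.1 °C − 190.4 °C = 78.7 K
Invert ΔT = ηγ̇²t_res/(ρcp) for γ̇: γ̇_max² = ΔT_a ρ cp / (η t_res) = 78.7·1143·1936 / (2037·106.61) = 801.93 s⁻²
Take the square root: γ̇_max = √(801.93) = 28.3184 s⁻¹
Solve γ̇ = πDN/h for N: N_max = γ̇_max·h/(π·D) = 28.3184 × 0.00735 / (π × 0.0997) = 0.664524 rev/s = 39.8714 rpm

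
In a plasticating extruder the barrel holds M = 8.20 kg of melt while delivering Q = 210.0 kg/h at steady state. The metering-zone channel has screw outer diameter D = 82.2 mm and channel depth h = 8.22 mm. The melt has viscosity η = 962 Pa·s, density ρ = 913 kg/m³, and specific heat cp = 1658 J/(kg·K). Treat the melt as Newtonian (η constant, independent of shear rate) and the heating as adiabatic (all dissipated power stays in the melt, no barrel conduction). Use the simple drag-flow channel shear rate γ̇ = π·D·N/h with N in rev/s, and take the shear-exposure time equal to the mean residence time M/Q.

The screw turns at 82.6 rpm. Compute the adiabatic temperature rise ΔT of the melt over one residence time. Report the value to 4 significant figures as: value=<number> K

value=167.1 K

Throughput in SI: Q_s = 210.0 kg/h ÷ 3600 s/h = 0.0583333 kg/s
Mean residence time: t_res = M/Q_s = 8.20 kg / 0.0583333 kg/s = 140.571 s
D = 82.2 mm = 0.0822 m;  h = 8.22 mm = 0.00822 m;  N = 82.6 rpm / 60 = 1.37667 rev/s
γ̇ = π D N / h = (π)(0.0822)(1.37667) / 0.00822 = 43.2493 s⁻¹
Adiabatic rise: ΔT = η γ̇² t_res / (ρ cp) = 962·(43.2493)²·140.571 / (913·1658) = 167.099 K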